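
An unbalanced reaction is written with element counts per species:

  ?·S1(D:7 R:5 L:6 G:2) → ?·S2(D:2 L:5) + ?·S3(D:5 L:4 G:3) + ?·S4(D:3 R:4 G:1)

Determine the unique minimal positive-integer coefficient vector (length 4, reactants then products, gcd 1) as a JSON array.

D: 4·7 = 28 | 4·2+1·5+5·3 = 28
R: 4·5 = 20 | 4·0+1·0+5·4 = 20
L: 4·6 = 24 | 4·5+1·4+5·0 = 24
G: 4·2 = 8 | 4·0+1·3+5·1 = 8
gcd(4,4,1,5) = 1

Coefficients: [4, 4, 1, 5]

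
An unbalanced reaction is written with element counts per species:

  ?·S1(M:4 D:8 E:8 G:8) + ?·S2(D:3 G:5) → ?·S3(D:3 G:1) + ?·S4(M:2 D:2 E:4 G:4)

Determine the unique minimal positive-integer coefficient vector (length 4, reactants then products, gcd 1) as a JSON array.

Coefficients: [3, 1, 5, 6]

M: 3·4+1·0 = 12 | 5·0+6·2 = 12
D: 3·8+1·3 = 27 | 5·3+6·2 = 27
E: 3·8+1·0 = 24 | 5·0+6·4 = 24
G: 3·8+1·5 = 29 | 5·1+6·4 = 29
gcd(3,1,5,6) = 1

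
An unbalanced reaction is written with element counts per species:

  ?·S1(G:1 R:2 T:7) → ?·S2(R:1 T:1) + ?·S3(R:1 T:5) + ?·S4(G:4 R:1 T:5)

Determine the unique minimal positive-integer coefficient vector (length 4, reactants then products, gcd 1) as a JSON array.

G: 4·1 = 4 | 3·0+4·0+1·4 = 4
R: 4·2 = 8 | 3·1+4·1+1·1 = 8
T: 4·7 = 28 | 3·1+4·5+1·5 = 28
gcd(4,3,4,1) = 1

Coefficients: [4, 3, 4, 1]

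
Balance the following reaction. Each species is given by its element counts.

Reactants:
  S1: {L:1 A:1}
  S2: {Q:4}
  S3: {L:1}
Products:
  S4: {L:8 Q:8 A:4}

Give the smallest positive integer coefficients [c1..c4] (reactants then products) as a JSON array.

Coefficients: [4, 2, 4, 1]

L: 4·1+2·0+4·1 = 8 | 1·8 = 8
Q: 4·0+2·4+4·0 = 8 | 1·8 = 8
A: 4·1+2·0+4·0 = 4 | 1·4 = 4
gcd(4,2,4,1) = 1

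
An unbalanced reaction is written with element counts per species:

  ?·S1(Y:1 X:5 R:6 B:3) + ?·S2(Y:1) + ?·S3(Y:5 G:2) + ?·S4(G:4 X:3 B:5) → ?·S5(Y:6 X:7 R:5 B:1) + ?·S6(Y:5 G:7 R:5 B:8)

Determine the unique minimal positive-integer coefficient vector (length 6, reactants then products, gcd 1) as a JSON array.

Coefficients: [5, 4, 5, 1, 4, 2]

Y: 5·1+4·1+5·5+1·0 = 34 | 4·6+2·5 = 34
G: 5·0+4·0+5·2+1·4 = 14 | 4·0+2·7 = 14
X: 5·5+4·0+5·0+1·3 = 28 | 4·7+2·0 = 28
R: 5·6+4·0+5·0+1·0 = 30 | 4·5+2·5 = 30
B: 5·3+4·0+5·0+1·5 = 20 | 4·1+2·8 = 20
gcd(5,4,5,1,4,2) = 1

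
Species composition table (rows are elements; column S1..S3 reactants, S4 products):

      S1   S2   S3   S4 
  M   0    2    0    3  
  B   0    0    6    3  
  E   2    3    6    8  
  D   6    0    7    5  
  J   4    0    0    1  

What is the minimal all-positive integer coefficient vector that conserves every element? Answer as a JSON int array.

M: 1·0+6·2+2·0 = 12 | 4·3 = 12
B: 1·0+6·0+2·6 = 12 | 4·3 = 12
E: 1·2+6·3+2·6 = 32 | 4·8 = 32
D: 1·6+6·0+2·7 = 20 | 4·5 = 20
J: 1·4+6·0+2·0 = 4 | 4·1 = 4
gcd(1,6,2,4) = 1

Coefficients: [1, 6, 2, 4]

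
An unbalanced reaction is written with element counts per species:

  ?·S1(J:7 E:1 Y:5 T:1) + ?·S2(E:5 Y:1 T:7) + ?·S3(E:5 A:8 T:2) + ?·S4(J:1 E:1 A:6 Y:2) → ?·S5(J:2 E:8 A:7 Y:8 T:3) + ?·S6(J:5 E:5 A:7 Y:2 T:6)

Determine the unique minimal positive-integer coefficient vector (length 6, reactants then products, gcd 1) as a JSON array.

J: 3·7+3·0+3·0+3·1 = 24 | 2·2+4·5 = 24
E: 3·1+3·5+3·5+3·1 = 36 | 2·8+4·5 = 36
A: 3·0+3·0+3·8+3·6 = 42 | 2·7+4·7 = 42
Y: 3·5+3·1+3·0+3·2 = 24 | 2·8+4·2 = 24
T: 3·1+3·7+3·2+3·0 = 30 | 2·3+4·6 = 30
gcd(3,3,3,3,2,4) = 1

Coefficients: [3, 3, 3, 3, 2, 4]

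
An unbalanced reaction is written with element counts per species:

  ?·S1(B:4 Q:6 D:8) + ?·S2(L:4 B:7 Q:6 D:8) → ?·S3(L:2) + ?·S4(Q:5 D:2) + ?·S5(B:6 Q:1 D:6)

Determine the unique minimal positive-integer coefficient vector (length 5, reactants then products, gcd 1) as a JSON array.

Coefficients: [1, 2, 4, 3, 3]

L: 1·0+2·4 = 8 | 4·2+3·0+3·0 = 8
B: 1·4+2·7 = 18 | 4·0+3·0+3·6 = 18
Q: 1·6+2·6 = 18 | 4·0+3·5+3·1 = 18
D: 1·8+2·8 = 24 | 4·0+3·2+3·6 = 24
gcd(1,2,4,3,3) = 1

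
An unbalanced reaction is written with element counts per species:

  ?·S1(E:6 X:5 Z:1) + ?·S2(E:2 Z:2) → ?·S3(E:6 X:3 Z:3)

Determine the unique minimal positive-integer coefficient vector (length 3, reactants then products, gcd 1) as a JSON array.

E: 3·6+6·2 = 30 | 5·6 = 30
X: 3·5+6·0 = 15 | 5·3 = 15
Z: 3·1+6·2 = 15 | 5·3 = 15
gcd(3,6,5) = 1

Coefficients: [3, 6, 5]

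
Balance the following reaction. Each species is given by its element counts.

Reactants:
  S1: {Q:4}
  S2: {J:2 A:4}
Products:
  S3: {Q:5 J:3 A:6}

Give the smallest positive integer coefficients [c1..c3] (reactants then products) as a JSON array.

Coefficients: [5, 6, 4]

Q: 5·4+6·0 = 20 | 4·5 = 20
J: 5·0+6·2 = 12 | 4·3 = 12
A: 5·0+6·4 = 24 | 4·6 = 24
gcd(5,6,4) = 1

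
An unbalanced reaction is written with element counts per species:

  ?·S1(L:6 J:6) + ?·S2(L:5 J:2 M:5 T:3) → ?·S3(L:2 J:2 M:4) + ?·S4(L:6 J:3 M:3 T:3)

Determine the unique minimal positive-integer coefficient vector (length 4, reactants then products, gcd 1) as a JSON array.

Coefficients: [2, 6, 3, 6]

L: 2·6+6·5 = 42 | 3·2+6·6 = 42
J: 2·6+6·2 = 24 | 3·2+6·3 = 24
M: 2·0+6·5 = 30 | 3·4+6·3 = 30
T: 2·0+6·3 = 18 | 3·0+6·3 = 18
gcd(2,6,3,6) = 1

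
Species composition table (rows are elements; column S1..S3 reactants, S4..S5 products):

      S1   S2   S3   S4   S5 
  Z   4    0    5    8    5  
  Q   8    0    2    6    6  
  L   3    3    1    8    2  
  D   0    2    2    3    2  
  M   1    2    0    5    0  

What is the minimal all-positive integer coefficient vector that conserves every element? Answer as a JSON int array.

Coefficients: [4, 3, 5, 2, 5]

Z: 4·4+3·0+5·5 = 41 | 2·8+5·5 = 41
Q: 4·8+3·0+5·2 = 42 | 2·6+5·6 = 42
L: 4·3+3·3+5·1 = 26 | 2·8+5·2 = 26
D: 4·0+3·2+5·2 = 16 | 2·3+5·2 = 16
M: 4·1+3·2+5·0 = 10 | 2·5+5·0 = 10
gcd(4,3,5,2,5) = 1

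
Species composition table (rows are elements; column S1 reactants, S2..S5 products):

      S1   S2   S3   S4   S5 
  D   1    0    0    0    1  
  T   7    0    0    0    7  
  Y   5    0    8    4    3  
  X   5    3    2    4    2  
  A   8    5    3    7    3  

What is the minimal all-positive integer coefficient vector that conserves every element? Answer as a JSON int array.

Coefficients: [6, 4, 1, 1, 6]

D: 6·1 = 6 | 4·0+1·0+1·0+6·1 = 6
T: 6·7 = 42 | 4·0+1·0+1·0+6·7 = 42
Y: 6·5 = 30 | 4·0+1·8+1·4+6·3 = 30
X: 6·5 = 30 | 4·3+1·2+1·4+6·2 = 30
A: 6·8 = 48 | 4·5+1·3+1·7+6·3 = 48
gcd(6,4,1,1,6) = 1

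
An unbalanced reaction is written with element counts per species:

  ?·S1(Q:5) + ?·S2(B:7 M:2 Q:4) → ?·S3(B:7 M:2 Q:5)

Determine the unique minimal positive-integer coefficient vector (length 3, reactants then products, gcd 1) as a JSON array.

B: 1·0+5·7 = 35 | 5·7 = 35
M: 1·0+5·2 = 10 | 5·2 = 10
Q: 1·5+5·4 = 25 | 5·5 = 25
gcd(1,5,5) = 1

Coefficients: [1, 5, 5]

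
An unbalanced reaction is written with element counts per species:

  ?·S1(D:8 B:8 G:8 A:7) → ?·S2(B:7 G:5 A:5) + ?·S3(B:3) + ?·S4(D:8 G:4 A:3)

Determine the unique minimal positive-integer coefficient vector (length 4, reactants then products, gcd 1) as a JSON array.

Coefficients: [5, 4, 4, 5]

D: 5·8 = 40 | 4·0+4·0+5·8 = 40
B: 5·8 = 40 | 4·7+4·3+5·0 = 40
G: 5·8 = 40 | 4·5+4·0+5·4 = 40
A: 5·7 = 35 | 4·5+4·0+5·3 = 35
gcd(5,4,4,5) = 1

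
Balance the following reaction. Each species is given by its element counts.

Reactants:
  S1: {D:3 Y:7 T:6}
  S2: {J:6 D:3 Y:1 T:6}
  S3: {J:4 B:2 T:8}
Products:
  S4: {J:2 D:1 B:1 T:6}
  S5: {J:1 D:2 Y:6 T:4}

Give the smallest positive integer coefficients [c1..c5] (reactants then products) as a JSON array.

J: 5·0+1·6+3·4 = 18 | 6·2+6·1 = 18
D: 5·3+1·3+3·0 = 18 | 6·1+6·2 = 18
Y: 5·7+1·1+3·0 = 36 | 6·0+6·6 = 36
B: 5·0+1·0+3·2 = 6 | 6·1+6·0 = 6
T: 5·6+1·6+3·8 = 60 | 6·6+6·4 = 60
gcd(5,1,3,6,6) = 1

Coefficients: [5, 1, 3, 6, 6]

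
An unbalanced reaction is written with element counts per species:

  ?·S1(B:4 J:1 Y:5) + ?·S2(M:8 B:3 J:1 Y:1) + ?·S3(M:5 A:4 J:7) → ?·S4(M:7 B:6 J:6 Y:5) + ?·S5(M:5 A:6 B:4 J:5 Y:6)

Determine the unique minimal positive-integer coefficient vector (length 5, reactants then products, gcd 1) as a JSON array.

M: 5·0+2·8+3·5 = 31 | 3·7+2·5 = 31
A: 5·0+2·0+3·4 = 12 | 3·0+2·6 = 12
B: 5·4+2·3+3·0 = 26 | 3·6+2·4 = 26
J: 5·1+2·1+3·7 = 28 | 3·6+2·5 = 28
Y: 5·5+2·1+3·0 = 27 | 3·5+2·6 = 27
gcd(5,2,3,3,2) = 1

Coefficients: [5, 2, 3, 3, 2]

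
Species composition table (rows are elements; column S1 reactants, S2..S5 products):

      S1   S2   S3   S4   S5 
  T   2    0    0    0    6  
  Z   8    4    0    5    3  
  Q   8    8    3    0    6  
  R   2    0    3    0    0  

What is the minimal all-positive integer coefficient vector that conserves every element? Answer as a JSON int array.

T: 6·2 = 12 | 3·0+4·0+6·0+2·6 = 12
Z: 6·8 = 48 | 3·4+4·0+6·5+2·3 = 48
Q: 6·8 = 48 | 3·8+4·3+6·0+2·6 = 48
R: 6·2 = 12 | 3·0+4·3+6·0+2·0 = 12
gcd(6,3,4,6,2) = 1

Coefficients: [6, 3, 4, 6, 2]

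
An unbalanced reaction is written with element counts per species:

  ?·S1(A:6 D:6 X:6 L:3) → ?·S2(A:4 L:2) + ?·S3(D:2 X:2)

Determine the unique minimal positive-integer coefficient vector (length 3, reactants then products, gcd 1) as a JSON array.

A: 2·6 = 12 | 3·4+6·0 = 12
D: 2·6 = 12 | 3·0+6·2 = 12
X: 2·6 = 12 | 3·0+6·2 = 12
L: 2·3 = 6 | 3·2+6·0 = 6
gcd(2,3,6) = 1

Coefficients: [2, 3, 6]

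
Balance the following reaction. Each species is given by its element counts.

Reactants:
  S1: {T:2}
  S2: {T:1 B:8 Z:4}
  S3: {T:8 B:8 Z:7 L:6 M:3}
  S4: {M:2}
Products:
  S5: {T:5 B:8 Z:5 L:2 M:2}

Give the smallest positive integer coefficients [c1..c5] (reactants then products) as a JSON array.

T: 5·2+4·1+2·8+3·0 = 30 | 6·5 = 30
B: 5·0+4·8+2·8+3·0 = 48 | 6·8 = 48
Z: 5·0+4·4+2·7+3·0 = 30 | 6·5 = 30
L: 5·0+4·0+2·6+3·0 = 12 | 6·2 = 12
M: 5·0+4·0+2·3+3·2 = 12 | 6·2 = 12
gcd(5,4,2,3,6) = 1

Coefficients: [5, 4, 2, 3, 6]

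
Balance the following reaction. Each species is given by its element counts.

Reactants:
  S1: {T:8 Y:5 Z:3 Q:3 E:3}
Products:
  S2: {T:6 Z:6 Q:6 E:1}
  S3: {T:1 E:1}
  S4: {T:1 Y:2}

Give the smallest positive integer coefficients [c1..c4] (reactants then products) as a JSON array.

Coefficients: [2, 1, 5, 5]

T: 2·8 = 16 | 1·6+5·1+5·1 = 16
Y: 2·5 = 10 | 1·0+5·0+5·2 = 10
Z: 2·3 = 6 | 1·6+5·0+5·0 = 6
Q: 2·3 = 6 | 1·6+5·0+5·0 = 6
E: 2·3 = 6 | 1·1+5·1+5·0 = 6
gcd(2,1,5,5) = 1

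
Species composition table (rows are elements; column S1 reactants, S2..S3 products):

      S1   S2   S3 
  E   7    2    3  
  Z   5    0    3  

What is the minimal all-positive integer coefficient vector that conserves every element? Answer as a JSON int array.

Coefficients: [3, 3, 5]

E: 3·7 = 21 | 3·2+5·3 = 21
Z: 3·5 = 15 | 3·0+5·3 = 15
gcd(3,3,5) = 1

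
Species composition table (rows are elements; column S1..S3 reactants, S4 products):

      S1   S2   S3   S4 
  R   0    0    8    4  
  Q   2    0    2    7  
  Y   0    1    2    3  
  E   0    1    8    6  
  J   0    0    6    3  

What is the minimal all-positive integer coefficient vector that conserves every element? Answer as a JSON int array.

Coefficients: [6, 4, 1, 2]

R: 6·0+4·0+1·8 = 8 | 2·4 = 8
Q: 6·2+4·0+1·2 = 14 | 2·7 = 14
Y: 6·0+4·1+1·2 = 6 | 2·3 = 6
E: 6·0+4·1+1·8 = 12 | 2·6 = 12
J: 6·0+4·0+1·6 = 6 | 2·3 = 6
gcd(6,4,1,2) = 1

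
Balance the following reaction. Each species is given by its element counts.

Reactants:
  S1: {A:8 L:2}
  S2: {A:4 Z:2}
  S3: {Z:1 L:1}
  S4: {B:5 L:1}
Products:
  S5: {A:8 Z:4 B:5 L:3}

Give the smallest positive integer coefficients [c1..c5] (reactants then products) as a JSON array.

A: 1·8+4·4+4·0+3·0 = 24 | 3·8 = 24
Z: 1·0+4·2+4·1+3·0 = 12 | 3·4 = 12
B: 1·0+4·0+4·0+3·5 = 15 | 3·5 = 15
L: 1·2+4·0+4·1+3·1 = 9 | 3·3 = 9
gcd(1,4,4,3,3) = 1

Coefficients: [1, 4, 4, 3, 3]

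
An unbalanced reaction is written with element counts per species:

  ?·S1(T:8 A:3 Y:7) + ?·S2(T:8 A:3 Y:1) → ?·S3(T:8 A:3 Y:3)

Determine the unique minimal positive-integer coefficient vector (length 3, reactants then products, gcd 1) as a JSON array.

Coefficients: [1, 2, 3]

T: 1·8+2·8 = 24 | 3·8 = 24
A: 1·3+2·3 = 9 | 3·3 = 9
Y: 1·7+2·1 = 9 | 3·3 = 9
gcd(1,2,3) = 1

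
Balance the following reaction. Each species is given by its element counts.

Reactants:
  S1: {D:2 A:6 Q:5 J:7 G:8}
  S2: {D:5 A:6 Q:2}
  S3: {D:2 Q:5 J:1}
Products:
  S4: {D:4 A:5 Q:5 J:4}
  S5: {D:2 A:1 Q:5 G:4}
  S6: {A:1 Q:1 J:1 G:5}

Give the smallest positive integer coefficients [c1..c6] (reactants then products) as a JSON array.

D: 3·2+2·5+3·2 = 22 | 5·4+1·2+4·0 = 22
A: 3·6+2·6+3·0 = 30 | 5·5+1·1+4·1 = 30
Q: 3·5+2·2+3·5 = 34 | 5·5+1·5+4·1 = 34
J: 3·7+2·0+3·1 = 24 | 5·4+1·0+4·1 = 24
G: 3·8+2·0+3·0 = 24 | 5·0+1·4+4·5 = 24
gcd(3,2,3,5,1,4) = 1

Coefficients: [3, 2, 3, 5, 1, 4]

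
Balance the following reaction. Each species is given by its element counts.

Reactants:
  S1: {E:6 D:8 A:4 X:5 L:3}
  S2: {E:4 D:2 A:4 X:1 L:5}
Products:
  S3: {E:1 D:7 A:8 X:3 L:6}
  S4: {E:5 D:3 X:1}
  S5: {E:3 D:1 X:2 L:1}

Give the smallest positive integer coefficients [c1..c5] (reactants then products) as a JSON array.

Coefficients: [5, 3, 4, 4, 6]

E: 5·6+3·4 = 42 | 4·1+4·5+6·3 = 42
D: 5·8+3·2 = 46 | 4·7+4·3+6·1 = 46
A: 5·4+3·4 = 32 | 4·8+4·0+6·0 = 32
X: 5·5+3·1 = 28 | 4·3+4·1+6·2 = 28
L: 5·3+3·5 = 30 | 4·6+4·0+6·1 = 30
gcd(5,3,4,4,6) = 1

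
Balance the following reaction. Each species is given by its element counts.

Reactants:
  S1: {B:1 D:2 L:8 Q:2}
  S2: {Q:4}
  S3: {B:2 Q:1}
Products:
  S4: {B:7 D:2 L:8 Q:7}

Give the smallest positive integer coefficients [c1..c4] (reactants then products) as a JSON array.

B: 2·1+1·0+6·2 = 14 | 2·7 = 14
D: 2·2+1·0+6·0 = 4 | 2·2 = 4
L: 2·8+1·0+6·0 = 16 | 2·8 = 16
Q: 2·2+1·4+6·1 = 14 | 2·7 = 14
gcd(2,1,6,2) = 1

Coefficients: [2, 1, 6, 2]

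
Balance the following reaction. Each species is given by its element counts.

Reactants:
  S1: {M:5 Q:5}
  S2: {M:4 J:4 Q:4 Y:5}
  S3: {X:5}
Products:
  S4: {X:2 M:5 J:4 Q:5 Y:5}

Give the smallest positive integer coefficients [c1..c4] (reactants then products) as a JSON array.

Coefficients: [1, 5, 2, 5]

X: 1·0+5·0+2·5 = 10 | 5·2 = 10
M: 1·5+5·4+2·0 = 25 | 5·5 = 25
J: 1·0+5·4+2·0 = 20 | 5·4 = 20
Q: 1·5+5·4+2·0 = 25 | 5·5 = 25
Y: 1·0+5·5+2·0 = 25 | 5·5 = 25
gcd(1,5,2,5) = 1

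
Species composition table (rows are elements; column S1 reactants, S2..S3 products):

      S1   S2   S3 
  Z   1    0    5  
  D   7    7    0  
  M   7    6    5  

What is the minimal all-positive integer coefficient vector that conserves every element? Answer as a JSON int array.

Coefficients: [5, 5, 1]

Z: 5·1 = 5 | 5·0+1·5 = 5
D: 5·7 = 35 | 5·7+1·0 = 35
M: 5·7 = 35 | 5·6+1·5 = 35
gcd(5,5,1) = 1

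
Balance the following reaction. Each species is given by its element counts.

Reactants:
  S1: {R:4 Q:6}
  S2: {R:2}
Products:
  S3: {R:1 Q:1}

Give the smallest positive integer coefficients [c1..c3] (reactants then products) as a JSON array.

R: 1·4+1·2 = 6 | 6·1 = 6
Q: 1·6+1·0 = 6 | 6·1 = 6
gcd(1,1,6) = 1

Coefficients: [1, 1, 6]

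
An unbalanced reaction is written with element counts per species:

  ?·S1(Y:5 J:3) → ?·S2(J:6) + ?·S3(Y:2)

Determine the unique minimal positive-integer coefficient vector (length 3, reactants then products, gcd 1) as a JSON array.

Coefficients: [2, 1, 5]

Y: 2·5 = 10 | 1·0+5·2 = 10
J: 2·3 = 6 | 1·6+5·0 = 6
gcd(2,1,5) = 1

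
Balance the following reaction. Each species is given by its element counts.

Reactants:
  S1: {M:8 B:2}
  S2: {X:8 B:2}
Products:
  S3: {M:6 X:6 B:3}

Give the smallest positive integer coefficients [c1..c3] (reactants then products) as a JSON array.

M: 3·8+3·0 = 24 | 4·6 = 24
X: 3·0+3·8 = 24 | 4·6 = 24
B: 3·2+3·2 = 12 | 4·3 = 12
gcd(3,3,4) = 1

Coefficients: [3, 3, 4]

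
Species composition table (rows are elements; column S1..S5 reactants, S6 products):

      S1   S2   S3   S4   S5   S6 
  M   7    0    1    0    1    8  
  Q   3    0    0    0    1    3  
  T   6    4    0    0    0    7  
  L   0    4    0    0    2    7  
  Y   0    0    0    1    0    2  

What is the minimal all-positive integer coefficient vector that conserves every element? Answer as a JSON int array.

M: 1·7+2·0+6·1+4·0+3·1 = 16 | 2·8 = 16
Q: 1·3+2·0+6·0+4·0+3·1 = 6 | 2·3 = 6
T: 1·6+2·4+6·0+4·0+3·0 = 14 | 2·7 = 14
L: 1·0+2·4+6·0+4·0+3·2 = 14 | 2·7 = 14
Y: 1·0+2·0+6·0+4·1+3·0 = 4 | 2·2 = 4
gcd(1,2,6,4,3,2) = 1

Coefficients: [1, 2, 6, 4, 3, 2]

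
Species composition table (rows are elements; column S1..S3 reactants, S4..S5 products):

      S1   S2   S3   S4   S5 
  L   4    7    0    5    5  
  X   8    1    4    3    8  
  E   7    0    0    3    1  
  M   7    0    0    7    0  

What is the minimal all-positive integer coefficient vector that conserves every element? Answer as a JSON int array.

L: 1·4+3·7+6·0 = 25 | 1·5+4·5 = 25
X: 1·8+3·1+6·4 = 35 | 1·3+4·8 = 35
E: 1·7+3·0+6·0 = 7 | 1·3+4·1 = 7
M: 1·7+3·0+6·0 = 7 | 1·7+4·0 = 7
gcd(1,3,6,1,4) = 1

Coefficients: [1, 3, 6, 1, 4]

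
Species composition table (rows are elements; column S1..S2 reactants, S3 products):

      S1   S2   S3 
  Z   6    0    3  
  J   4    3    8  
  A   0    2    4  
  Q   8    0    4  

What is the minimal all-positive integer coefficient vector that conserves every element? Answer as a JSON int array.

Z: 1·6+4·0 = 6 | 2·3 = 6
J: 1·4+4·3 = 16 | 2·8 = 16
A: 1·0+4·2 = 8 | 2·4 = 8
Q: 1·8+4·0 = 8 | 2·4 = 8
gcd(1,4,2) = 1

Coefficients: [1, 4, 2]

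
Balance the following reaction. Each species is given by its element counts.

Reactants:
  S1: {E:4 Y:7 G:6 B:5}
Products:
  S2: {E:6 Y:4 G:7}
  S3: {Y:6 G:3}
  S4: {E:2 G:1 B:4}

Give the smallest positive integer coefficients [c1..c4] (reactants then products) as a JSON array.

Coefficients: [4, 1, 4, 5]

E: 4·4 = 16 | 1·6+4·0+5·2 = 16
Y: 4·7 = 28 | 1·4+4·6+5·0 = 28
G: 4·6 = 24 | 1·7+4·3+5·1 = 24
B: 4·5 = 20 | 1·0+4·0+5·4 = 20
gcd(4,1,4,5) = 1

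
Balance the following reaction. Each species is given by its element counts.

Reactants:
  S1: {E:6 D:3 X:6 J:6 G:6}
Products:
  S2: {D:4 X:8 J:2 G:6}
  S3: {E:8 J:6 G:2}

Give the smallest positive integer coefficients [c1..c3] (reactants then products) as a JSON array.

E: 4·6 = 24 | 3·0+3·8 = 24
D: 4·3 = 12 | 3·4+3·0 = 12
X: 4·6 = 24 | 3·8+3·0 = 24
J: 4·6 = 24 | 3·2+3·6 = 24
G: 4·6 = 24 | 3·6+3·2 = 24
gcd(4,3,3) = 1

Coefficients: [4, 3, 3]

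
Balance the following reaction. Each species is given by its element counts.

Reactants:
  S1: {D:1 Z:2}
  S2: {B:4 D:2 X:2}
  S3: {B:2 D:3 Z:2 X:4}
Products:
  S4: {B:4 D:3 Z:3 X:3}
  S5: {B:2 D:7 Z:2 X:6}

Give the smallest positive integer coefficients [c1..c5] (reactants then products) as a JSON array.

B: 4·0+3·4+3·2 = 18 | 4·4+1·2 = 18
D: 4·1+3·2+3·3 = 19 | 4·3+1·7 = 19
Z: 4·2+3·0+3·2 = 14 | 4·3+1·2 = 14
X: 4·0+3·2+3·4 = 18 | 4·3+1·6 = 18
gcd(4,3,3,4,1) = 1

Coefficients: [4, 3, 3, 4, 1]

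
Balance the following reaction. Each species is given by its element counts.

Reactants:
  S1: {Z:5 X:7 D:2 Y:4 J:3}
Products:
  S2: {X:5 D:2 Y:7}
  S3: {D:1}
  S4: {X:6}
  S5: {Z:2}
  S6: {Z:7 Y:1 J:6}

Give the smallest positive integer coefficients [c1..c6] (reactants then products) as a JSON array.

Z: 4·5 = 20 | 2·0+4·0+3·0+3·2+2·7 = 20
X: 4·7 = 28 | 2·5+4·0+3·6+3·0+2·0 = 28
D: 4·2 = 8 | 2·2+4·1+3·0+3·0+2·0 = 8
Y: 4·4 = 16 | 2·7+4·0+3·0+3·0+2·1 = 16
J: 4·3 = 12 | 2·0+4·0+3·0+3·0+2·6 = 12
gcd(4,2,4,3,3,2) = 1

Coefficients: [4, 2, 4, 3, 3, 2]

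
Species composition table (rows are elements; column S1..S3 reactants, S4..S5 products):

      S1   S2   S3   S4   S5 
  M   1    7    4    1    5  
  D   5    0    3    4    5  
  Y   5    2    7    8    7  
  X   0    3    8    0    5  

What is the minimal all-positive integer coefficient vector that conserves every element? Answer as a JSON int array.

Coefficients: [5, 2, 3, 1, 6]

M: 5·1+2·7+3·4 = 31 | 1·1+6·5 = 31
D: 5·5+2·0+3·3 = 34 | 1·4+6·5 = 34
Y: 5·5+2·2+3·7 = 50 | 1·8+6·7 = 50
X: 5·0+2·3+3·8 = 30 | 1·0+6·5 = 30
gcd(5,2,3,1,6) = 1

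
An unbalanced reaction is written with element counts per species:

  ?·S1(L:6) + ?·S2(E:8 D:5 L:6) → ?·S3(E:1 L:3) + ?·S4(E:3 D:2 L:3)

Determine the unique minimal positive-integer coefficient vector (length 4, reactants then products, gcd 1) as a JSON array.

Coefficients: [1, 2, 1, 5]

E: 1·0+2·8 = 16 | 1·1+5·3 = 16
D: 1·0+2·5 = 10 | 1·0+5·2 = 10
L: 1·6+2·6 = 18 | 1·3+5·3 = 18
gcd(1,2,1,5) = 1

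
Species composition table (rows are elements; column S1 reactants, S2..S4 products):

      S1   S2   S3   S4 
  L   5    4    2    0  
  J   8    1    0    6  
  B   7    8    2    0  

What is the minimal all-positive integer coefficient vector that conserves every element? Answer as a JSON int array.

L: 4·5 = 20 | 2·4+6·2+5·0 = 20
J: 4·8 = 32 | 2·1+6·0+5·6 = 32
B: 4·7 = 28 | 2·8+6·2+5·0 = 28
gcd(4,2,6,5) = 1

Coefficients: [4, 2, 6, 5]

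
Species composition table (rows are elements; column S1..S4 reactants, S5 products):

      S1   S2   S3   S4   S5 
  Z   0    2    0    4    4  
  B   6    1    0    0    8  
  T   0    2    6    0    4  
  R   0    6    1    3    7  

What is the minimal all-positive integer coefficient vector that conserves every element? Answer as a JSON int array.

Coefficients: [6, 4, 2, 3, 5]

Z: 6·0+4·2+2·0+3·4 = 20 | 5·4 = 20
B: 6·6+4·1+2·0+3·0 = 40 | 5·8 = 40
T: 6·0+4·2+2·6+3·0 = 20 | 5·4 = 20
R: 6·0+4·6+2·1+3·3 = 35 | 5·7 = 35
gcd(6,4,2,3,5) = 1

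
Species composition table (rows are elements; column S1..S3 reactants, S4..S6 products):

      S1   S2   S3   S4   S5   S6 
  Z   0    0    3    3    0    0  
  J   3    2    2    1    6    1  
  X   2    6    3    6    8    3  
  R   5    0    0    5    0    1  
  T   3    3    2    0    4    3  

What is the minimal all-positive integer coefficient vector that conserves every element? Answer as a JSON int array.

Z: 2·0+5·0+1·3 = 3 | 1·3+2·0+5·0 = 3
J: 2·3+5·2+1·2 = 18 | 1·1+2·6+5·1 = 18
X: 2·2+5·6+1·3 = 37 | 1·6+2·8+5·3 = 37
R: 2·5+5·0+1·0 = 10 | 1·5+2·0+5·1 = 10
T: 2·3+5·3+1·2 = 23 | 1·0+2·4+5·3 = 23
gcd(2,5,1,1,2,5) = 1

Coefficients: [2, 5, 1, 1, 2, 5]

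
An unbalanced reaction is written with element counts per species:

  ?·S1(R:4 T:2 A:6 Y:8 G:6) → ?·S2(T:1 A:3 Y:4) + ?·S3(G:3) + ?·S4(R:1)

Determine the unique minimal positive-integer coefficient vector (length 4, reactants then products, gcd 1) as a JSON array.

R: 1·4 = 4 | 2·0+2·0+4·1 = 4
T: 1·2 = 2 | 2·1+2·0+4·0 = 2
A: 1·6 = 6 | 2·3+2·0+4·0 = 6
Y: 1·8 = 8 | 2·4+2·0+4·0 = 8
G: 1·6 = 6 | 2·0+2·3+4·0 = 6
gcd(1,2,2,4) = 1

Coefficients: [1, 2, 2, 4]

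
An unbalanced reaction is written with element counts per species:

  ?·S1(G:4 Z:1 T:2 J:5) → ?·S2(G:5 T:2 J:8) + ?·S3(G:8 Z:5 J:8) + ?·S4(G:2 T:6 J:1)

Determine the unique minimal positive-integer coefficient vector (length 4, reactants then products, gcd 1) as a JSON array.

Coefficients: [5, 2, 1, 1]

G: 5·4 = 20 | 2·5+1·8+1·2 = 20
Z: 5·1 = 5 | 2·0+1·5+1·0 = 5
T: 5·2 = 10 | 2·2+1·0+1·6 = 10
J: 5·5 = 25 | 2·8+1·8+1·1 = 25
gcd(5,2,1,1) = 1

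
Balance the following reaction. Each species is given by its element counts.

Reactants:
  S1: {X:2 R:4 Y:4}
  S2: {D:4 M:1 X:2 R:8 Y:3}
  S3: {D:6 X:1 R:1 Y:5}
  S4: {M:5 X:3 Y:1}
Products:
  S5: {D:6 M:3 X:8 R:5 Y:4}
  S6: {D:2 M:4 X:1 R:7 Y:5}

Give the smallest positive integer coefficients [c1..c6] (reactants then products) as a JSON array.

Coefficients: [3, 6, 2, 6, 4, 6]

D: 3·0+6·4+2·6+6·0 = 36 | 4·6+6·2 = 36
M: 3·0+6·1+2·0+6·5 = 36 | 4·3+6·4 = 36
X: 3·2+6·2+2·1+6·3 = 38 | 4·8+6·1 = 38
R: 3·4+6·8+2·1+6·0 = 62 | 4·5+6·7 = 62
Y: 3·4+6·3+2·5+6·1 = 46 | 4·4+6·5 = 46
gcd(3,6,2,6,4,6) = 1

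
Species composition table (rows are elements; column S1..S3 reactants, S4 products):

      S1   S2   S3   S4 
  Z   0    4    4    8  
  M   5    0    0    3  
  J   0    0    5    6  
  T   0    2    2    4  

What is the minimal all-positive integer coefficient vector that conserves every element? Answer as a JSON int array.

Coefficients: [3, 4, 6, 5]

Z: 3·0+4·4+6·4 = 40 | 5·8 = 40
M: 3·5+4·0+6·0 = 15 | 5·3 = 15
J: 3·0+4·0+6·5 = 30 | 5·6 = 30
T: 3·0+4·2+6·2 = 20 | 5·4 = 20
gcd(3,4,6,5) = 1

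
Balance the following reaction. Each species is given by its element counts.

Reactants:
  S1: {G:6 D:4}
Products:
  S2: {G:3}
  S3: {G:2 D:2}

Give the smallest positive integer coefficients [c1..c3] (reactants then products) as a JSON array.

G: 3·6 = 18 | 2·3+6·2 = 18
D: 3·4 = 12 | 2·0+6·2 = 12
gcd(3,2,6) = 1

Coefficients: [3, 2, 6]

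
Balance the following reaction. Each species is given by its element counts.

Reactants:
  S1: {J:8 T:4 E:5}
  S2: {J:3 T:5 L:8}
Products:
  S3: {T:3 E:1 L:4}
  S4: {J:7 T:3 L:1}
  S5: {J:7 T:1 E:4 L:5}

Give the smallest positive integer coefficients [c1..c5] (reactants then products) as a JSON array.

J: 2·8+4·3 = 28 | 6·0+3·7+1·7 = 28
T: 2·4+4·5 = 28 | 6·3+3·3+1·1 = 28
E: 2·5+4·0 = 10 | 6·1+3·0+1·4 = 10
L: 2·0+4·8 = 32 | 6·4+3·1+1·5 = 32
gcd(2,4,6,3,1) = 1

Coefficients: [2, 4, 6, 3, 1]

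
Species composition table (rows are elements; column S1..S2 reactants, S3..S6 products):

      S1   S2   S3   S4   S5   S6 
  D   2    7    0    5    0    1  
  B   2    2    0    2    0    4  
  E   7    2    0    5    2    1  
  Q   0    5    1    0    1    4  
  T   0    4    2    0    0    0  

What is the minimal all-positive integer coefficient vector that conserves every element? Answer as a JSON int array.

Coefficients: [5, 3, 6, 6, 5, 1]

D: 5·2+3·7 = 31 | 6·0+6·5+5·0+1·1 = 31
B: 5·2+3·2 = 16 | 6·0+6·2+5·0+1·4 = 16
E: 5·7+3·2 = 41 | 6·0+6·5+5·2+1·1 = 41
Q: 5·0+3·5 = 15 | 6·1+6·0+5·1+1·4 = 15
T: 5·0+3·4 = 12 | 6·2+6·0+5·0+1·0 = 12
gcd(5,3,6,6,5,1) = 1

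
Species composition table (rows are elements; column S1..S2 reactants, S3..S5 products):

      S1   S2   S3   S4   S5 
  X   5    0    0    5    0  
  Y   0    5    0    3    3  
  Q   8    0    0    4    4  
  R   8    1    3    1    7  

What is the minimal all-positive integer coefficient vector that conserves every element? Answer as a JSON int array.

Coefficients: [5, 6, 2, 5, 5]

X: 5·5+6·0 = 25 | 2·0+5·5+5·0 = 25
Y: 5·0+6·5 = 30 | 2·0+5·3+5·3 = 30
Q: 5·8+6·0 = 40 | 2·0+5·4+5·4 = 40
R: 5·8+6·1 = 46 | 2·3+5·1+5·7 = 46
gcd(5,6,2,5,5) = 1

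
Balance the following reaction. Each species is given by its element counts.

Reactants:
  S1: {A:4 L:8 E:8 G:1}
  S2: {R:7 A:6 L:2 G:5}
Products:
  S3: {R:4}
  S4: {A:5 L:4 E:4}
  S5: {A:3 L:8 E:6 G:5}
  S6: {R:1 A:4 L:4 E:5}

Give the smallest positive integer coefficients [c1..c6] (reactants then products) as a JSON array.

R: 5·0+2·7 = 14 | 3·4+3·0+3·0+2·1 = 14
A: 5·4+2·6 = 32 | 3·0+3·5+3·3+2·4 = 32
L: 5·8+2·2 = 44 | 3·0+3·4+3·8+2·4 = 44
E: 5·8+2·0 = 40 | 3·0+3·4+3·6+2·5 = 40
G: 5·1+2·5 = 15 | 3·0+3·0+3·5+2·0 = 15
gcd(5,2,3,3,3,2) = 1

Coefficients: [5, 2, 3, 3, 3, 2]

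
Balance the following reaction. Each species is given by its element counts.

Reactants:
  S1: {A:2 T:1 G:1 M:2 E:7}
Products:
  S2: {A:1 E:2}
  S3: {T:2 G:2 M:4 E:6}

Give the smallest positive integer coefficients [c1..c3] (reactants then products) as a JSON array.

Coefficients: [2, 4, 1]

A: 2·2 = 4 | 4·1+1·0 = 4
T: 2·1 = 2 | 4·0+1·2 = 2
G: 2·1 = 2 | 4·0+1·2 = 2
M: 2·2 = 4 | 4·0+1·4 = 4
E: 2·7 = 14 | 4·2+1·6 = 14
gcd(2,4,1) = 1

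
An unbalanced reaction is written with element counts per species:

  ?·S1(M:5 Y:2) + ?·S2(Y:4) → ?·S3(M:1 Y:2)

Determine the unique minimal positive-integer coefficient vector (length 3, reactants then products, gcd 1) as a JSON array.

Coefficients: [1, 2, 5]

M: 1·5+2·0 = 5 | 5·1 = 5
Y: 1·2+2·4 = 10 | 5·2 = 10
gcd(1,2,5) = 1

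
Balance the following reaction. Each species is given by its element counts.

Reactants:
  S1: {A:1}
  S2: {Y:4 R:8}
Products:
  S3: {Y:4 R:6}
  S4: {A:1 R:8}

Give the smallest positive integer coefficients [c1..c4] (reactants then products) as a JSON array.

Coefficients: [1, 4, 4, 1]

A: 1·1+4·0 = 1 | 4·0+1·1 = 1
Y: 1·0+4·4 = 16 | 4·4+1·0 = 16
R: 1·0+4·8 = 32 | 4·6+1·8 = 32
gcd(1,4,4,1) = 1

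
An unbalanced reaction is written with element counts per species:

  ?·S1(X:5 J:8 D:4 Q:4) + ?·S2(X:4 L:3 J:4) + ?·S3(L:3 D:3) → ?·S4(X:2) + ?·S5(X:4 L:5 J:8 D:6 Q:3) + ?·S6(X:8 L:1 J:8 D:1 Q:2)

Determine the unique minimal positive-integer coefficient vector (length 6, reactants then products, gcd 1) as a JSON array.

Coefficients: [6, 6, 5, 3, 6, 3]

X: 6·5+6·4+5·0 = 54 | 3·2+6·4+3·8 = 54
L: 6·0+6·3+5·3 = 33 | 3·0+6·5+3·1 = 33
J: 6·8+6·4+5·0 = 72 | 3·0+6·8+3·8 = 72
D: 6·4+6·0+5·3 = 39 | 3·0+6·6+3·1 = 39
Q: 6·4+6·0+5·0 = 24 | 3·0+6·3+3·2 = 24
gcd(6,6,5,3,6,3) = 1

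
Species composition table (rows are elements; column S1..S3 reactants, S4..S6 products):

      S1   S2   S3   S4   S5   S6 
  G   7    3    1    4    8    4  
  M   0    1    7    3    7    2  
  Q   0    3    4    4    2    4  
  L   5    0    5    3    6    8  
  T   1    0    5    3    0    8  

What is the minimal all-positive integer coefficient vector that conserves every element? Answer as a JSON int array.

G: 6·7+4·3+6·1 = 60 | 4·4+4·8+3·4 = 60
M: 6·0+4·1+6·7 = 46 | 4·3+4·7+3·2 = 46
Q: 6·0+4·3+6·4 = 36 | 4·4+4·2+3·4 = 36
L: 6·5+4·0+6·5 = 60 | 4·3+4·6+3·8 = 60
T: 6·1+4·0+6·5 = 36 | 4·3+4·0+3·8 = 36
gcd(6,4,6,4,4,3) = 1

Coefficients: [6, 4, 6, 4, 4, 3]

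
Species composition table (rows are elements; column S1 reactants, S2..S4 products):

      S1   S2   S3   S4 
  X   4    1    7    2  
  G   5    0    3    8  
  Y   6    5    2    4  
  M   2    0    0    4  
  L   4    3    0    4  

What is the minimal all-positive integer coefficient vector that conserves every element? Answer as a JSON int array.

X: 6·4 = 24 | 4·1+2·7+3·2 = 24
G: 6·5 = 30 | 4·0+2·3+3·8 = 30
Y: 6·6 = 36 | 4·5+2·2+3·4 = 36
M: 6·2 = 12 | 4·0+2·0+3·4 = 12
L: 6·4 = 24 | 4·3+2·0+3·4 = 24
gcd(6,4,2,3) = 1

Coefficients: [6, 4, 2, 3]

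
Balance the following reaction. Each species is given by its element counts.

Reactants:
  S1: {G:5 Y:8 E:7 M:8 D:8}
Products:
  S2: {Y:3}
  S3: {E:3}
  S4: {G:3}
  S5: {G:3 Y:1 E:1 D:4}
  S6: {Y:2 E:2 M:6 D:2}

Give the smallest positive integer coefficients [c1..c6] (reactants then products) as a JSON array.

Coefficients: [3, 4, 3, 1, 4, 4]

G: 3·5 = 15 | 4·0+3·0+1·3+4·3+4·0 = 15
Y: 3·8 = 24 | 4·3+3·0+1·0+4·1+4·2 = 24
E: 3·7 = 21 | 4·0+3·3+1·0+4·1+4·2 = 21
M: 3·8 = 24 | 4·0+3·0+1·0+4·0+4·6 = 24
D: 3·8 = 24 | 4·0+3·0+1·0+4·4+4·2 = 24
gcd(3,4,3,1,4,4) = 1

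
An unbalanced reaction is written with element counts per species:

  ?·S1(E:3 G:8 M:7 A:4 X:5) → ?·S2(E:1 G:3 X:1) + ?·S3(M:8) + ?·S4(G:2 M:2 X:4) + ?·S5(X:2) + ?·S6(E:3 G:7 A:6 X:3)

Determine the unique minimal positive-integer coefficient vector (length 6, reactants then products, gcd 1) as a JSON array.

E: 6·3 = 18 | 6·1+5·0+1·0+4·0+4·3 = 18
G: 6·8 = 48 | 6·3+5·0+1·2+4·0+4·7 = 48
M: 6·7 = 42 | 6·0+5·8+1·2+4·0+4·0 = 42
A: 6·4 = 24 | 6·0+5·0+1·0+4·0+4·6 = 24
X: 6·5 = 30 | 6·1+5·0+1·4+4·2+4·3 = 30
gcd(6,6,5,1,4,4) = 1

Coefficients: [6, 6, 5, 1, 4, 4]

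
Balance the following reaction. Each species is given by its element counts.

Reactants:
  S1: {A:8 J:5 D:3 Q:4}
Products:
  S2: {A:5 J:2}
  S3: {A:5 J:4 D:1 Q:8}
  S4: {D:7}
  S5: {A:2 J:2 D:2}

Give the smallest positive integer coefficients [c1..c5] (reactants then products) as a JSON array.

A: 6·8 = 48 | 5·5+3·5+1·0+4·2 = 48
J: 6·5 = 30 | 5·2+3·4+1·0+4·2 = 30
D: 6·3 = 18 | 5·0+3·1+1·7+4·2 = 18
Q: 6·4 = 24 | 5·0+3·8+1·0+4·0 = 24
gcd(6,5,3,1,4) = 1

Coefficients: [6, 5, 3, 1, 4]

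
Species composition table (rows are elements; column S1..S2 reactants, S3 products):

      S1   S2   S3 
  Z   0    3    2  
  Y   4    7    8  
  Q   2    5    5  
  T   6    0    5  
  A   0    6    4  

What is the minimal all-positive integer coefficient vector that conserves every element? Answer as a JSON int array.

Coefficients: [5, 4, 6]

Z: 5·0+4·3 = 12 | 6·2 = 12
Y: 5·4+4·7 = 48 | 6·8 = 48
Q: 5·2+4·5 = 30 | 6·5 = 30
T: 5·6+4·0 = 30 | 6·5 = 30
A: 5·0+4·6 = 24 | 6·4 = 24
gcd(5,4,6) = 1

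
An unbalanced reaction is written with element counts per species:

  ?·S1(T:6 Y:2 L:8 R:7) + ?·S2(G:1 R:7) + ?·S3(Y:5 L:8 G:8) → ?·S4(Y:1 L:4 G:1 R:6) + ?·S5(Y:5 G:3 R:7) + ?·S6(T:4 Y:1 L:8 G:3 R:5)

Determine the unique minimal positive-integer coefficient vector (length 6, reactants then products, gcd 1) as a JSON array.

Coefficients: [4, 5, 3, 2, 3, 6]

T: 4·6+5·0+3·0 = 24 | 2·0+3·0+6·4 = 24
Y: 4·2+5·0+3·5 = 23 | 2·1+3·5+6·1 = 23
L: 4·8+5·0+3·8 = 56 | 2·4+3·0+6·8 = 56
G: 4·0+5·1+3·8 = 29 | 2·1+3·3+6·3 = 29
R: 4·7+5·7+3·0 = 63 | 2·6+3·7+6·5 = 63
gcd(4,5,3,2,3,6) = 1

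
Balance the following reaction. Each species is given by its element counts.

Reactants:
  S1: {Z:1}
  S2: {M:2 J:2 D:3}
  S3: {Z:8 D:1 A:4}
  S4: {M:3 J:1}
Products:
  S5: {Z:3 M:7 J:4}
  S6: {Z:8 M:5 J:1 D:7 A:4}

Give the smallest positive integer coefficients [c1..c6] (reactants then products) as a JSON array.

Z: 6·1+2·0+1·8+5·0 = 14 | 2·3+1·8 = 14
M: 6·0+2·2+1·0+5·3 = 19 | 2·7+1·5 = 19
J: 6·0+2·2+1·0+5·1 = 9 | 2·4+1·1 = 9
D: 6·0+2·3+1·1+5·0 = 7 | 2·0+1·7 = 7
A: 6·0+2·0+1·4+5·0 = 4 | 2·0+1·4 = 4
gcd(6,2,1,5,2,1) = 1

Coefficients: [6, 2, 1, 5, 2, 1]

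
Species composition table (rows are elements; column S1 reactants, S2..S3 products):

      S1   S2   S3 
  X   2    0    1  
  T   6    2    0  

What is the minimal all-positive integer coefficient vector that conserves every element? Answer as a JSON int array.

Coefficients: [1, 3, 2]

X: 1·2 = 2 | 3·0+2·1 = 2
T: 1·6 = 6 | 3·2+2·0 = 6
gcd(1,3,2) = 1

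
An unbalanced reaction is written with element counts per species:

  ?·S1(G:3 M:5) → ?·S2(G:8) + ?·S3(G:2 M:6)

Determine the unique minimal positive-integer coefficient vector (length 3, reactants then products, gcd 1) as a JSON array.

G: 6·3 = 18 | 1·8+5·2 = 18
M: 6·5 = 30 | 1·0+5·6 = 30
gcd(6,1,5) = 1

Coefficients: [6, 1, 5]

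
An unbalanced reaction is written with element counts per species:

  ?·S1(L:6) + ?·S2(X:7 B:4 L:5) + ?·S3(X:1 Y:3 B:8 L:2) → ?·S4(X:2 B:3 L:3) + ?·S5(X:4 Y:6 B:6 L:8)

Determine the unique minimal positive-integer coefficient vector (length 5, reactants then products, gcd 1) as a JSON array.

X: 2·0+2·7+2·1 = 16 | 6·2+1·4 = 16
Y: 2·0+2·0+2·3 = 6 | 6·0+1·6 = 6
B: 2·0+2·4+2·8 = 24 | 6·3+1·6 = 24
L: 2·6+2·5+2·2 = 26 | 6·3+1·8 = 26
gcd(2,2,2,6,1) = 1

Coefficients: [2, 2, 2, 6, 1]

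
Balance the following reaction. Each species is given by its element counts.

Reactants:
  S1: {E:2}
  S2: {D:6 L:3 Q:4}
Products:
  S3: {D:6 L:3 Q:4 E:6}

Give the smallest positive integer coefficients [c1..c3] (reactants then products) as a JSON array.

Coefficients: [3, 1, 1]

D: 3·0+1·6 = 6 | 1·6 = 6
L: 3·0+1·3 = 3 | 1·3 = 3
Q: 3·0+1·4 = 4 | 1·4 = 4
E: 3·2+1·0 = 6 | 1·6 = 6
gcd(3,1,1) = 1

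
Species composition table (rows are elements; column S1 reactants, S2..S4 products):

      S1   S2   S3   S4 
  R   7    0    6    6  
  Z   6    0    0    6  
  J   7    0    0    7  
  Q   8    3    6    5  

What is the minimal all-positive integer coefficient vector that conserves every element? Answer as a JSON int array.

R: 6·7 = 42 | 4·0+1·6+6·6 = 42
Z: 6·6 = 36 | 4·0+1·0+6·6 = 36
J: 6·7 = 42 | 4·0+1·0+6·7 = 42
Q: 6·8 = 48 | 4·3+1·6+6·5 = 48
gcd(6,4,1,6) = 1

Coefficients: [6, 4, 1, 6]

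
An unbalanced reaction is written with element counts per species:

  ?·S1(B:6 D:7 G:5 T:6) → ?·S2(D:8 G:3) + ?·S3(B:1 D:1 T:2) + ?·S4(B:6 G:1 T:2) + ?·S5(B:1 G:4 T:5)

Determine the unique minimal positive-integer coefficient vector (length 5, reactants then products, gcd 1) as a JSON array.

Coefficients: [4, 3, 4, 3, 2]

B: 4·6 = 24 | 3·0+4·1+3·6+2·1 = 24
D: 4·7 = 28 | 3·8+4·1+3·0+2·0 = 28
G: 4·5 = 20 | 3·3+4·0+3·1+2·4 = 20
T: 4·6 = 24 | 3·0+4·2+3·2+2·5 = 24
gcd(4,3,4,3,2) = 1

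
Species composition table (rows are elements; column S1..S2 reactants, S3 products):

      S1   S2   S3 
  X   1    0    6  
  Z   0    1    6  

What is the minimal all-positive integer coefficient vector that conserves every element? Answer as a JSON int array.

X: 6·1+6·0 = 6 | 1·6 = 6
Z: 6·0+6·1 = 6 | 1·6 = 6
gcd(6,6,1) = 1

Coefficients: [6, 6, 1]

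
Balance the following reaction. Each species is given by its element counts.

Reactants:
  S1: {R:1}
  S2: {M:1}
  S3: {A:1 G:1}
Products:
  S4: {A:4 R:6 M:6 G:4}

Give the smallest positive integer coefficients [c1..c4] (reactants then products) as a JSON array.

Coefficients: [6, 6, 4, 1]

A: 6·0+6·0+4·1 = 4 | 1·4 = 4
R: 6·1+6·0+4·0 = 6 | 1·6 = 6
M: 6·0+6·1+4·0 = 6 | 1·6 = 6
G: 6·0+6·0+4·1 = 4 | 1·4 = 4
gcd(6,6,4,1) = 1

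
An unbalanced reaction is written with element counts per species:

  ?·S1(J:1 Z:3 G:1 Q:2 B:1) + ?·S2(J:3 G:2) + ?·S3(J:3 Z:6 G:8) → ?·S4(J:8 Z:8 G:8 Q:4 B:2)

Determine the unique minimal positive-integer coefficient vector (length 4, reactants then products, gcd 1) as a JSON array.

Coefficients: [6, 5, 1, 3]

J: 6·1+5·3+1·3 = 24 | 3·8 = 24
Z: 6·3+5·0+1·6 = 24 | 3·8 = 24
G: 6·1+5·2+1·8 = 24 | 3·8 = 24
Q: 6·2+5·0+1·0 = 12 | 3·4 = 12
B: 6·1+5·0+1·0 = 6 | 3·2 = 6
gcd(6,5,1,3) = 1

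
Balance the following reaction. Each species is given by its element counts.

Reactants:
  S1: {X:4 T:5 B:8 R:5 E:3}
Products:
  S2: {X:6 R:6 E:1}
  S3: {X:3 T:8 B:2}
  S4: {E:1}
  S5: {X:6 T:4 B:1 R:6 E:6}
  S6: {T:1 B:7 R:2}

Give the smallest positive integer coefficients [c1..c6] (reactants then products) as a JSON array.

X: 6·4 = 24 | 1·6+2·3+5·0+2·6+6·0 = 24
T: 6·5 = 30 | 1·0+2·8+5·0+2·4+6·1 = 30
B: 6·8 = 48 | 1·0+2·2+5·0+2·1+6·7 = 48
R: 6·5 = 30 | 1·6+2·0+5·0+2·6+6·2 = 30
E: 6·3 = 18 | 1·1+2·0+5·1+2·6+6·0 = 18
gcd(6,1,2,5,2,6) = 1

Coefficients: [6, 1, 2, 5, 2, 6]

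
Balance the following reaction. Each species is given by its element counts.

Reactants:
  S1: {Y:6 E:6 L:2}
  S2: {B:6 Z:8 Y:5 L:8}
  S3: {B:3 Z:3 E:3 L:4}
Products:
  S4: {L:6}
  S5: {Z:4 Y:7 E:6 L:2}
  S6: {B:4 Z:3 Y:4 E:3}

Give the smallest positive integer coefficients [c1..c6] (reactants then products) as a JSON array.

B: 5·0+3·6+2·3 = 24 | 6·0+3·0+6·4 = 24
Z: 5·0+3·8+2·3 = 30 | 6·0+3·4+6·3 = 30
Y: 5·6+3·5+2·0 = 45 | 6·0+3·7+6·4 = 45
E: 5·6+3·0+2·3 = 36 | 6·0+3·6+6·3 = 36
L: 5·2+3·8+2·4 = 42 | 6·6+3·2+6·0 = 42
gcd(5,3,2,6,3,6) = 1

Coefficients: [5, 3, 2, 6, 3, 6]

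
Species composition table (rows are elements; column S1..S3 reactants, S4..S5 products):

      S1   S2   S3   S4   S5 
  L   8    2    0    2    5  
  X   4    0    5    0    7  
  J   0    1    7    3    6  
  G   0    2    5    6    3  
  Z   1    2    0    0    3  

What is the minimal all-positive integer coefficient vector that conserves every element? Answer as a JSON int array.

L: 2·8+5·2+4·0 = 26 | 3·2+4·5 = 26
X: 2·4+5·0+4·5 = 28 | 3·0+4·7 = 28
J: 2·0+5·1+4·7 = 33 | 3·3+4·6 = 33
G: 2·0+5·2+4·5 = 30 | 3·6+4·3 = 30
Z: 2·1+5·2+4·0 = 12 | 3·0+4·3 = 12
gcd(2,5,4,3,4) = 1

Coefficients: [2, 5, 4, 3, 4]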